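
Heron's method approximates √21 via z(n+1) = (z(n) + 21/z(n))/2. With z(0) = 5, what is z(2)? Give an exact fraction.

527/115

z(1) = (5 + 21/5)/2 = 23/5.
z(2) = (23/5 + 21/(23/5))/2 = 527/115.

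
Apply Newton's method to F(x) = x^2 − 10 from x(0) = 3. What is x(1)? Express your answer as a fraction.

F'(x) = 2x.
F(3) = −1, F'(3) = 6, so x(1) = 3 − (−1)/6 = 19/6.

19/6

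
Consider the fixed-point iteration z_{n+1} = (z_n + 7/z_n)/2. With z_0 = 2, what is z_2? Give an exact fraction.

z_1 = (2 + 7/2)/2 = 11/4.
z_2 = (11/4 + 7/(11/4))/2 = 233/88.

233/88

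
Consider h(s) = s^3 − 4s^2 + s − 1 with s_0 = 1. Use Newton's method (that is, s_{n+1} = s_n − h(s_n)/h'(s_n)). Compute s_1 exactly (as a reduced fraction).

h'(s) = 3s^2 − 8s + 1.
h(1) = −3, h'(1) = −4, so s_1 = 1 − (−3)/(−4) = 1/4.

1/4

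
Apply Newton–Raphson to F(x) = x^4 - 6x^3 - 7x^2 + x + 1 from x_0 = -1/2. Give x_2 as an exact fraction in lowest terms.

F'(x) = 4x^3 - 18x^2 - 14x + 1.
F(-1/2) = -7/16, F'(-1/2) = 3, so x_1 = (-1/2) - (-7/16)/3 = -17/48.
F(-17/48) = 265825/5308416, F'(-17/48) = 97399/27648, so x_2 = (-17/48) - (265825/5308416)/(97399/27648) = -2296319/6233536.

-2296319/6233536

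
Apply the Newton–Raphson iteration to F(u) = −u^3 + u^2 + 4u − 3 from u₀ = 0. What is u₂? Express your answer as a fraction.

F'(u) = −3u^2 + 2u + 4.
F(0) = −3, F'(0) = 4, so u₁ = 0 − (−3)/4 = 3/4.
F(3/4) = 9/64, F'(3/4) = 61/16, so u₂ = (3/4) − (9/64)/(61/16) = 87/122.

87/122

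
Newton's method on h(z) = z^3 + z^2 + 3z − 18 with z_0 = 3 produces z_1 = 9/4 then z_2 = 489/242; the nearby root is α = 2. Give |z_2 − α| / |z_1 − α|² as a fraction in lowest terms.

40/121

z_1 − α = 9/4 − 2 = 1/4, so |z_1 − α| = 1/4.
z_2 − α = 489/242 − 2 = 5/242, so |z_2 − α| = 5/242.
|z_1 − α|² = 1/16.
Ratio = (5/242) / (1/16) = 40/121.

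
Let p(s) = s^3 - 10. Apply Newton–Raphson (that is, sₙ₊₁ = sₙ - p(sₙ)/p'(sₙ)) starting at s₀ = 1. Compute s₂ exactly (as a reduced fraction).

p'(s) = 3s^2.
p(1) = -9, p'(1) = 3, so s₁ = 1 - (-9)/3 = 4.
p(4) = 54, p'(4) = 48, so s₂ = 4 - 54/48 = 23/8.

23/8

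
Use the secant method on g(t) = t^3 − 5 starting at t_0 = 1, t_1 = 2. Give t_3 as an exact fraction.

265/157

g(1) = −4, g(2) = 3. t_2 = 2 − 3·(2 − 1)/(3 − (−4)) = 11/7.
g(2) = 3, g(11/7) = −384/343. t_3 = (11/7) − (−384/343)·((11/7) − 2)/((−384/343) − 3) = 265/157.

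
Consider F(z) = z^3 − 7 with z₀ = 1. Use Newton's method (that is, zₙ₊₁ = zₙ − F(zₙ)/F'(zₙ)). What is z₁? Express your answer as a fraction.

3

F'(z) = 3z^2.
F(1) = −6, F'(1) = 3, so z₁ = 1 − (−6)/3 = 3.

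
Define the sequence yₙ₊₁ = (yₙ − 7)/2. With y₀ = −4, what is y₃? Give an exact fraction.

y₁ = ((−4) − 7)/2 = −11/2.
y₂ = ((−11/2) − 7)/2 = −25/4.
y₃ = ((−25/4) − 7)/2 = −53/8.

−53/8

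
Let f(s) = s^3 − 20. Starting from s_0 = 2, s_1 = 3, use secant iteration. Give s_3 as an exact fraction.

f(2) = −12, f(3) = 7. s_2 = 3 − 7·(3 − 2)/(7 − (−12)) = 50/19.
f(3) = 7, f(50/19) = −12180/6859. s_3 = (50/19) − (−12180/6859)·((50/19) − 3)/((−12180/6859) − 7) = 23270/8599.

23270/8599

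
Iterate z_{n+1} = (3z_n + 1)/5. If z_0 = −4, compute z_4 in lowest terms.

z_1 = (3·(−4) + 1)/5 = −11/5.
z_2 = (3·(−11/5) + 1)/5 = −28/25.
z_3 = (3·(−28/25) + 1)/5 = −59/125.
z_4 = (3·(−59/125) + 1)/5 = −52/625.

−52/625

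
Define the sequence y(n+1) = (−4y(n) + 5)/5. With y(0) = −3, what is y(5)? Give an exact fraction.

y(1) = (−4·(−3) + 5)/5 = 17/5.
y(2) = (−4·(17/5) + 5)/5 = −43/25.
y(3) = (−4·(−43/25) + 5)/5 = 297/125.
y(4) = (−4·(297/125) + 5)/5 = −563/625.
y(5) = (−4·(−563/625) + 5)/5 = 5377/3125.

5377/3125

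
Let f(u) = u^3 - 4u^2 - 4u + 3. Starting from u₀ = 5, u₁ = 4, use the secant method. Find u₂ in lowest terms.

f(5) = 8, f(4) = -13. u₂ = 4 - (-13)·(4 - 5)/((-13) - 8) = 97/21.

97/21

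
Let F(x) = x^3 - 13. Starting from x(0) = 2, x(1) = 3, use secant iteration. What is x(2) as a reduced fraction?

43/19

F(2) = -5, F(3) = 14. x(2) = 3 - 14·(3 - 2)/(14 - (-5)) = 43/19.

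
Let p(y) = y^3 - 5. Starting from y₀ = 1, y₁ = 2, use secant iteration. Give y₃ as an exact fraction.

p(1) = -4, p(2) = 3. y₂ = 2 - 3·(2 - 1)/(3 - (-4)) = 11/7.
p(2) = 3, p(11/7) = -384/343. y₃ = (11/7) - (-384/343)·((11/7) - 2)/((-384/343) - 3) = 265/157.

265/157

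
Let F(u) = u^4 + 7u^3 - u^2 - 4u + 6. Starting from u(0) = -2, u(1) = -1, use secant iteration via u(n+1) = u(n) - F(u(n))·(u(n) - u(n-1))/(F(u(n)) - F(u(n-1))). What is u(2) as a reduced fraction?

-12/11

F(-2) = -30, F(-1) = 3. u(2) = (-1) - 3·((-1) - (-2))/(3 - (-30)) = -12/11.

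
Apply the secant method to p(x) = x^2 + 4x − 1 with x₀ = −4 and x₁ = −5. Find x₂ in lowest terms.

−21/5

p(−4) = −1, p(−5) = 4. x₂ = (−5) − 4·((−5) − (−4))/(4 − (−1)) = −21/5.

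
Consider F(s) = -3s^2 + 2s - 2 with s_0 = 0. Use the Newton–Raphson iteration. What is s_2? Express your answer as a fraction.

1/4

F'(s) = -6s + 2.
F(0) = -2, F'(0) = 2, so s_1 = 0 - (-2)/2 = 1.
F(1) = -3, F'(1) = -4, so s_2 = 1 - (-3)/(-4) = 1/4.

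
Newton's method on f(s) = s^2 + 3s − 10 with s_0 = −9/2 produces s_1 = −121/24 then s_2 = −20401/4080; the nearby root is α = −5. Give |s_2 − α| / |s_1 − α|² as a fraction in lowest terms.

12/85

s_1 − α = −121/24 − (−5) = −121/24 + 5 = −1/24, so |s_1 − α| = 1/24.
s_2 − α = −20401/4080 − (−5) = −20401/4080 + 5 = −1/4080, so |s_2 − α| = 1/4080.
|s_1 − α|² = 1/576.
Ratio = (1/4080) / (1/576) = 12/85.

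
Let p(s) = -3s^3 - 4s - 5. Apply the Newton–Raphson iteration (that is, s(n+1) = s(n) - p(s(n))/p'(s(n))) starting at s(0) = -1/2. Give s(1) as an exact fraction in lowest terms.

p'(s) = -9s^2 - 4.
p(-1/2) = -21/8, p'(-1/2) = -25/4, so s(1) = (-1/2) - (-21/8)/(-25/4) = -23/25.

-23/25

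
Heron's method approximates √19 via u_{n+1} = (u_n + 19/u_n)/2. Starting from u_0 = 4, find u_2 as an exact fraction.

2441/560

u_1 = (4 + 19/4)/2 = 35/8.
u_2 = (35/8 + 19/(35/8))/2 = 2441/560.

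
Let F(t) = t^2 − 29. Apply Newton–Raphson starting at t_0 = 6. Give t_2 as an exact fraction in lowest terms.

F'(t) = 2t.
F(6) = 7, F'(6) = 12, so t_1 = 6 − 7/12 = 65/12.
F(65/12) = 49/144, F'(65/12) = 65/6, so t_2 = (65/12) − (49/144)/(65/6) = 8401/1560.

8401/1560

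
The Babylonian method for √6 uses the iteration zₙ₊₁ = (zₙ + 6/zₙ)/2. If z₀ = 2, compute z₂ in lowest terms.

49/20

z₁ = (2 + 6/2)/2 = 5/2.
z₂ = (5/2 + 6/(5/2))/2 = 49/20.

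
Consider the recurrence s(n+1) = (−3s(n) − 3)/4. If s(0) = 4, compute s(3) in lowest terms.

s(1) = (−3·4 − 3)/4 = −15/4.
s(2) = (−3·(−15/4) − 3)/4 = 33/16.
s(3) = (−3·(33/16) − 3)/4 = −147/64.

−147/64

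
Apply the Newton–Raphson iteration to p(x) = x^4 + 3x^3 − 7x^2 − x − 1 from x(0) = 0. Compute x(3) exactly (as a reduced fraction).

p'(x) = 4x^3 + 9x^2 − 14x − 1.
p(0) = −1, p'(0) = −1, so x(1) = 0 − (−1)/(−1) = −1.
p(−1) = −9, p'(−1) = 18, so x(2) = (−1) − (−9)/18 = −1/2.
p(−1/2) = −41/16, p'(−1/2) = 31/4, so x(3) = (−1/2) − (−41/16)/(31/4) = −21/124.

−21/124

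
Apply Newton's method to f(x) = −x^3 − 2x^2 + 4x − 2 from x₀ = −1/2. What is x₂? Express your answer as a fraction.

f'(x) = −3x^2 − 4x + 4.
f(−1/2) = −35/8, f'(−1/2) = 21/4, so x₁ = (−1/2) − (−35/8)/(21/4) = 1/3.
f(1/3) = −25/27, f'(1/3) = 7/3, so x₂ = (1/3) − (−25/27)/(7/3) = 46/63.

46/63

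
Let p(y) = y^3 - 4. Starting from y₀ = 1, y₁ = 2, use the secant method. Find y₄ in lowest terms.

p(1) = -3, p(2) = 4. y₂ = 2 - 4·(2 - 1)/(4 - (-3)) = 10/7.
p(2) = 4, p(10/7) = -372/343. y₃ = (10/7) - (-372/343)·((10/7) - 2)/((-372/343) - 4) = 169/109.
p(10/7) = -372/343, p(169/109) = -353307/1295029. y₄ = (169/109) - (-353307/1295029)·((169/109) - (10/7))/((-353307/1295029) - (-372/343)) = 2056682/1292353.

2056682/1292353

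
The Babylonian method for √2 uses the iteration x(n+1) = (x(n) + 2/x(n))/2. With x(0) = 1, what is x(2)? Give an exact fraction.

x(1) = (1 + 2/1)/2 = 3/2.
x(2) = (3/2 + 2/(3/2))/2 = 17/12.

17/12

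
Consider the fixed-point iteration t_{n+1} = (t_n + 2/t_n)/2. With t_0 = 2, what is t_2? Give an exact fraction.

t_1 = (2 + 2/2)/2 = 3/2.
t_2 = (3/2 + 2/(3/2))/2 = 17/12.

17/12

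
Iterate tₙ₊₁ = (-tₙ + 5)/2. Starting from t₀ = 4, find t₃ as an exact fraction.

t₁ = (-4 + 5)/2 = 1/2.
t₂ = (-(1/2) + 5)/2 = 9/4.
t₃ = (-(9/4) + 5)/2 = 11/8.

11/8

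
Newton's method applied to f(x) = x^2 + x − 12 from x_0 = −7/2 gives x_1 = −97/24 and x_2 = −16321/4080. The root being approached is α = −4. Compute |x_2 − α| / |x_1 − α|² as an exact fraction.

12/85

x_1 − α = −97/24 − (−4) = −97/24 + 4 = −1/24, so |x_1 − α| = 1/24.
x_2 − α = −16321/4080 − (−4) = −16321/4080 + 4 = −1/4080, so |x_2 − α| = 1/4080.
|x_1 − α|² = 1/576.
Ratio = (1/4080) / (1/576) = 12/85.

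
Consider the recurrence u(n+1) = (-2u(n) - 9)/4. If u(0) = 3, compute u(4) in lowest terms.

-39/32

u(1) = (-2·3 - 9)/4 = -15/4.
u(2) = (-2·(-15/4) - 9)/4 = -3/8.
u(3) = (-2·(-3/8) - 9)/4 = -33/16.
u(4) = (-2·(-33/16) - 9)/4 = -39/32.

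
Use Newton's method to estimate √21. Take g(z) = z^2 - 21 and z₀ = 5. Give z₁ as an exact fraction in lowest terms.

23/5

g'(z) = 2z.
g(5) = 4, g'(5) = 10, so z₁ = 5 - 4/10 = 23/5.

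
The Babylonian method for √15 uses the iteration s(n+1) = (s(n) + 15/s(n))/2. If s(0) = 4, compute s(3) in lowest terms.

s(1) = (4 + 15/4)/2 = 31/8.
s(2) = (31/8 + 15/(31/8))/2 = 1921/496.
s(3) = (1921/496 + 15/(1921/496))/2 = 7380481/1905632.

7380481/1905632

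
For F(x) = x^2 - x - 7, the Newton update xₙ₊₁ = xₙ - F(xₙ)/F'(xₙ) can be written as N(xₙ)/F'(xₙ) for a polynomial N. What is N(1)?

F'(x) = 2x - 1.
N(x) = x·F'(x) - F(x) = x·(2x - 1) - (x^2 - x - 7) = x^2 + 7.
N(1) = 8.

8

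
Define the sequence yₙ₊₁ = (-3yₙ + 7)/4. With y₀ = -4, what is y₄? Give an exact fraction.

y₁ = (-3·(-4) + 7)/4 = 19/4.
y₂ = (-3·(19/4) + 7)/4 = -29/16.
y₃ = (-3·(-29/16) + 7)/4 = 199/64.
y₄ = (-3·(199/64) + 7)/4 = -149/256.

-149/256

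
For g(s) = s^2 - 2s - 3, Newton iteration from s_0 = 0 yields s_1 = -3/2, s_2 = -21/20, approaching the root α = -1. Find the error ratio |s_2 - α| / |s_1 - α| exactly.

s_1 - α = -3/2 - (-1) = -3/2 + 1 = -1/2, so |s_1 - α| = 1/2.
s_2 - α = -21/20 - (-1) = -21/20 + 1 = -1/20, so |s_2 - α| = 1/20.
Ratio = (1/20) / (1/2) = 1/10.

1/10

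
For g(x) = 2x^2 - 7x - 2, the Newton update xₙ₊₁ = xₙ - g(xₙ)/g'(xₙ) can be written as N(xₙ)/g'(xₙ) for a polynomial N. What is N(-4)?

34

g'(x) = 4x - 7.
N(x) = x·g'(x) - g(x) = x·(4x - 7) - (2x^2 - 7x - 2) = 2x^2 + 2.
N(-4) = 34.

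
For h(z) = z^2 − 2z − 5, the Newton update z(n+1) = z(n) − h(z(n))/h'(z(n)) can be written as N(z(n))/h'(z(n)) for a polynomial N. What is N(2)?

h'(z) = 2z − 2.
N(z) = z·h'(z) − h(z) = z·(2z − 2) − (z^2 − 2z − 5) = z^2 + 5.
N(2) = 9.

9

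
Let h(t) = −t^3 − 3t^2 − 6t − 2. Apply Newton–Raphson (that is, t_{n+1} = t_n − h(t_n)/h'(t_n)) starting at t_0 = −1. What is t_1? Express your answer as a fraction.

h'(t) = −3t^2 − 6t − 6.
h(−1) = 2, h'(−1) = −3, so t_1 = (−1) − 2/(−3) = −1/3.

−1/3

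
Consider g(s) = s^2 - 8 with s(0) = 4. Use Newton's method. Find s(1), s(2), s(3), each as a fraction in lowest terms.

g'(s) = 2s.
g(4) = 8, g'(4) = 8, so s(1) = 4 - 8/8 = 3.
g(3) = 1, g'(3) = 6, so s(2) = 3 - 1/6 = 17/6.
g(17/6) = 1/36, g'(17/6) = 17/3, so s(3) = (17/6) - (1/36)/(17/3) = 577/204.

s(1) = 3, s(2) = 17/6, s(3) = 577/204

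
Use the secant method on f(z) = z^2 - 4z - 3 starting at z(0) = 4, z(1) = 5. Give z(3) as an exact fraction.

65/14

f(4) = -3, f(5) = 2. z(2) = 5 - 2·(5 - 4)/(2 - (-3)) = 23/5.
f(5) = 2, f(23/5) = -6/25. z(3) = (23/5) - (-6/25)·((23/5) - 5)/((-6/25) - 2) = 65/14.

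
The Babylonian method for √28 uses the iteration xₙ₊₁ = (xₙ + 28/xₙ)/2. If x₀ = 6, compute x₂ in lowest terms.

127/24

x₁ = (6 + 28/6)/2 = 16/3.
x₂ = (16/3 + 28/(16/3))/2 = 127/24.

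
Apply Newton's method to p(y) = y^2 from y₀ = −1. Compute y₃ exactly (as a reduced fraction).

−1/8

p'(y) = 2y.
p(−1) = 1, p'(−1) = −2, so y₁ = (−1) − 1/(−2) = −1/2.
p(−1/2) = 1/4, p'(−1/2) = −1, so y₂ = (−1/2) − (1/4)/(−1) = −1/4.
p(−1/4) = 1/16, p'(−1/4) = −1/2, so y₃ = (−1/4) − (1/16)/(−1/2) = −1/8.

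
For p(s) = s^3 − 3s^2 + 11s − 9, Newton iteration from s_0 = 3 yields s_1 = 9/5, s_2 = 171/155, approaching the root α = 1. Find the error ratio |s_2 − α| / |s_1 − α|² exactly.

s_1 − α = 9/5 − 1 = 4/5, so |s_1 − α| = 4/5.
s_2 − α = 171/155 − 1 = 16/155, so |s_2 − α| = 16/155.
|s_1 − α|² = 16/25.
Ratio = (16/155) / (16/25) = 5/31.

5/31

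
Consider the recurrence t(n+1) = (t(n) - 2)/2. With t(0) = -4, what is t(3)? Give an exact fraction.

-9/4

t(1) = ((-4) - 2)/2 = -3.
t(2) = ((-3) - 2)/2 = -5/2.
t(3) = ((-5/2) - 2)/2 = -9/4.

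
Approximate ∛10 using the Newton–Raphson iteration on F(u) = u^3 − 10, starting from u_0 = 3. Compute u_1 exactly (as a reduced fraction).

64/27

F'(u) = 3u^2.
F(3) = 17, F'(3) = 27, so u_1 = 3 − 17/27 = 64/27.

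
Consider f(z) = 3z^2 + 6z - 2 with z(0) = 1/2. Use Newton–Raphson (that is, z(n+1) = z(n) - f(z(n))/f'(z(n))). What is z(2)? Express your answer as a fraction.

985/3384

f'(z) = 6z + 6.
f(1/2) = 7/4, f'(1/2) = 9, so z(1) = (1/2) - (7/4)/9 = 11/36.
f(11/36) = 49/432, f'(11/36) = 47/6, so z(2) = (11/36) - (49/432)/(47/6) = 985/3384.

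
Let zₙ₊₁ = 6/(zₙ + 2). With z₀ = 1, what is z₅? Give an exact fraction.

78/47

z₁ = 6/(1 + 2) = 2.
z₂ = 6/(2 + 2) = 3/2.
z₃ = 6/(3/2 + 2) = 12/7.
z₄ = 6/(12/7 + 2) = 21/13.
z₅ = 6/(21/13 + 2) = 78/47.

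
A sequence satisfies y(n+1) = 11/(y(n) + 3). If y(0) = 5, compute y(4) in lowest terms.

2123/964

y(1) = 11/(5 + 3) = 11/8.
y(2) = 11/(11/8 + 3) = 88/35.
y(3) = 11/(88/35 + 3) = 385/193.
y(4) = 11/(385/193 + 3) = 2123/964.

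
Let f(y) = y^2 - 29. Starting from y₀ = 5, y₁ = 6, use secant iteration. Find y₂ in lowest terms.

59/11

f(5) = -4, f(6) = 7. y₂ = 6 - 7·(6 - 5)/(7 - (-4)) = 59/11.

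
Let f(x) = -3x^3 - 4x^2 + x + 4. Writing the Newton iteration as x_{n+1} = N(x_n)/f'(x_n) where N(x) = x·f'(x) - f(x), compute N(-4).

316

f'(x) = -9x^2 - 8x + 1.
N(x) = x·f'(x) - f(x) = x·(-9x^2 - 8x + 1) - (-3x^3 - 4x^2 + x + 4) = -6x^3 - 4x^2 - 4.
N(-4) = 316.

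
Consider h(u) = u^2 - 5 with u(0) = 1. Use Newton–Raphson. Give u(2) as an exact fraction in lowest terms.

7/3

h'(u) = 2u.
h(1) = -4, h'(1) = 2, so u(1) = 1 - (-4)/2 = 3.
h(3) = 4, h'(3) = 6, so u(2) = 3 - 4/6 = 7/3.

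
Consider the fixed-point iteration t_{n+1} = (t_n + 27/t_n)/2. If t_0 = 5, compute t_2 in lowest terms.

1351/260

t_1 = (5 + 27/5)/2 = 26/5.
t_2 = (26/5 + 27/(26/5))/2 = 1351/260.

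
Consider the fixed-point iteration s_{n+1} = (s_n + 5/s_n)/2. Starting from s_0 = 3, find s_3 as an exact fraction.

2207/987

s_1 = (3 + 5/3)/2 = 7/3.
s_2 = (7/3 + 5/(7/3))/2 = 47/21.
s_3 = (47/21 + 5/(47/21))/2 = 2207/987.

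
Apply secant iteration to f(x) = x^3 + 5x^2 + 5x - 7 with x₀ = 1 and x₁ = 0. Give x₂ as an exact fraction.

f(1) = 4, f(0) = -7. x₂ = 0 - (-7)·(0 - 1)/((-7) - 4) = 7/11.

7/11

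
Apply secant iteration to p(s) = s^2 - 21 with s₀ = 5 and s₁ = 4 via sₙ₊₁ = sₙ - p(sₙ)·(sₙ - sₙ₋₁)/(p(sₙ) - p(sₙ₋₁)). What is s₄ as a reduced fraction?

14513/3167

p(5) = 4, p(4) = -5. s₂ = 4 - (-5)·(4 - 5)/((-5) - 4) = 41/9.
p(4) = -5, p(41/9) = -20/81. s₃ = (41/9) - (-20/81)·((41/9) - 4)/((-20/81) - (-5)) = 353/77.
p(41/9) = -20/81, p(353/77) = 100/5929. s₄ = (353/77) - (100/5929)·((353/77) - (41/9))/((100/5929) - (-20/81)) = 14513/3167.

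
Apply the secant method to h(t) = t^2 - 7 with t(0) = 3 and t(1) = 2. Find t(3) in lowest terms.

61/23

h(3) = 2, h(2) = -3. t(2) = 2 - (-3)·(2 - 3)/((-3) - 2) = 13/5.
h(2) = -3, h(13/5) = -6/25. t(3) = (13/5) - (-6/25)·((13/5) - 2)/((-6/25) - (-3)) = 61/23.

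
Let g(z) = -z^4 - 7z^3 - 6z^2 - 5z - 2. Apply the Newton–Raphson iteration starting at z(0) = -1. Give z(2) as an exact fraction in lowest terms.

g'(z) = -4z^3 - 21z^2 - 12z - 5.
g(-1) = 3, g'(-1) = -10, so z(1) = (-1) - 3/(-10) = -7/10.
g(-7/10) = 7209/10000, g'(-7/10) = -2759/500, so z(2) = (-7/10) - (7209/10000)/(-2759/500) = -353/620.

-353/620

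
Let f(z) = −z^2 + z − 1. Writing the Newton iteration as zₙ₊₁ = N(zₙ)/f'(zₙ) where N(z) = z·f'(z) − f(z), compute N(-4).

f'(z) = −2z + 1.
N(z) = z·f'(z) − f(z) = z·(−2z + 1) − (−z^2 + z − 1) = −z^2 + 1.
N(-4) = −15.

−15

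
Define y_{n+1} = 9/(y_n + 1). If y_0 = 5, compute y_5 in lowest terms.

612/275

y_1 = 9/(5 + 1) = 3/2.
y_2 = 9/(3/2 + 1) = 18/5.
y_3 = 9/(18/5 + 1) = 45/23.
y_4 = 9/(45/23 + 1) = 207/68.
y_5 = 9/(207/68 + 1) = 612/275.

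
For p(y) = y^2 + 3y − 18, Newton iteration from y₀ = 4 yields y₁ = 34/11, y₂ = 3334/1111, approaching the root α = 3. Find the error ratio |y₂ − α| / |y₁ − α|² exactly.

11/101

y₁ − α = 34/11 − 3 = 1/11, so |y₁ − α| = 1/11.
y₂ − α = 3334/1111 − 3 = 1/1111, so |y₂ − α| = 1/1111.
|y₁ − α|² = 1/121.
Ratio = (1/1111) / (1/121) = 11/101.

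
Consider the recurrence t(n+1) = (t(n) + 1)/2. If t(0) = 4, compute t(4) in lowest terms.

t(1) = (4 + 1)/2 = 5/2.
t(2) = ((5/2) + 1)/2 = 7/4.
t(3) = ((7/4) + 1)/2 = 11/8.
t(4) = ((11/8) + 1)/2 = 19/16.

19/16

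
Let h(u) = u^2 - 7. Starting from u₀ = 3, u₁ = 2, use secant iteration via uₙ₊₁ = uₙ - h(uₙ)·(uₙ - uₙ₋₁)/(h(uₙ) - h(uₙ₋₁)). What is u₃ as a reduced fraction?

61/23

h(3) = 2, h(2) = -3. u₂ = 2 - (-3)·(2 - 3)/((-3) - 2) = 13/5.
h(2) = -3, h(13/5) = -6/25. u₃ = (13/5) - (-6/25)·((13/5) - 2)/((-6/25) - (-3)) = 61/23.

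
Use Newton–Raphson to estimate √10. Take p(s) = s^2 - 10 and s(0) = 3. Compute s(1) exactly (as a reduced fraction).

p'(s) = 2s.
p(3) = -1, p'(3) = 6, so s(1) = 3 - (-1)/6 = 19/6.

19/6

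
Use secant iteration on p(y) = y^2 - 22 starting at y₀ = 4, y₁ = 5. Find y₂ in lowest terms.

p(4) = -6, p(5) = 3. y₂ = 5 - 3·(5 - 4)/(3 - (-6)) = 14/3.

14/3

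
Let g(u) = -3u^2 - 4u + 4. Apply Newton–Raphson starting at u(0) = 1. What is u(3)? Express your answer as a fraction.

3587227/5380840

g'(u) = -6u - 4.
g(1) = -3, g'(1) = -10, so u(1) = 1 - (-3)/(-10) = 7/10.
g(7/10) = -27/100, g'(7/10) = -41/5, so u(2) = (7/10) - (-27/100)/(-41/5) = 547/820.
g(547/820) = -2187/672400, g'(547/820) = -3281/410, so u(3) = (547/820) - (-2187/672400)/(-3281/410) = 3587227/5380840.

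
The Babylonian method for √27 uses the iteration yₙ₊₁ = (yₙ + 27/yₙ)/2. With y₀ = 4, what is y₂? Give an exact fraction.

y₁ = (4 + 27/4)/2 = 43/8.
y₂ = (43/8 + 27/(43/8))/2 = 3577/688.

3577/688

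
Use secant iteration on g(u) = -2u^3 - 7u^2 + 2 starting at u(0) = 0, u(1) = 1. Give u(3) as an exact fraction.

332/899

g(0) = 2, g(1) = -7. u(2) = 1 - (-7)·(1 - 0)/((-7) - 2) = 2/9.
g(1) = -7, g(2/9) = 1190/729. u(3) = (2/9) - (1190/729)·((2/9) - 1)/((1190/729) - (-7)) = 332/899.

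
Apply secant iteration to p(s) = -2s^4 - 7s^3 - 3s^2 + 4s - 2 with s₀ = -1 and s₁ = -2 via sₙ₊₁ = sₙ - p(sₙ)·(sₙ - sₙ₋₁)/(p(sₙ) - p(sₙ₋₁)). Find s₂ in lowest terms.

-5/3

p(-1) = -4, p(-2) = 2. s₂ = (-2) - 2·((-2) - (-1))/(2 - (-4)) = -5/3.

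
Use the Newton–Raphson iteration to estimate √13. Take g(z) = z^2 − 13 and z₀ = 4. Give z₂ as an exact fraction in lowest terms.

1673/464

g'(z) = 2z.
g(4) = 3, g'(4) = 8, so z₁ = 4 − 3/8 = 29/8.
g(29/8) = 9/64, g'(29/8) = 29/4, so z₂ = (29/8) − (9/64)/(29/4) = 1673/464.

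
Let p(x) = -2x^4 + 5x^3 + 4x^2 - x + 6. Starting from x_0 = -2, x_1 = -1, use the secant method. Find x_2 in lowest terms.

p(-2) = -48, p(-1) = 4. x_2 = (-1) - 4·((-1) - (-2))/(4 - (-48)) = -14/13.

-14/13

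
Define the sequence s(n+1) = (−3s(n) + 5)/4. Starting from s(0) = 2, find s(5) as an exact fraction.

419/1024

s(1) = (−3·2 + 5)/4 = −1/4.
s(2) = (−3·(−1/4) + 5)/4 = 23/16.
s(3) = (−3·(23/16) + 5)/4 = 11/64.
s(4) = (−3·(11/64) + 5)/4 = 287/256.
s(5) = (−3·(287/256) + 5)/4 = 419/1024.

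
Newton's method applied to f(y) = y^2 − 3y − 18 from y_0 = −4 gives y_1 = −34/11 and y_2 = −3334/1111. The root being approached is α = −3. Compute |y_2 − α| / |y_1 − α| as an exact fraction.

1/101

y_1 − α = −34/11 − (−3) = −34/11 + 3 = −1/11, so |y_1 − α| = 1/11.
y_2 − α = −3334/1111 − (−3) = −3334/1111 + 3 = −1/1111, so |y_2 − α| = 1/1111.
Ratio = (1/1111) / (1/11) = 1/101.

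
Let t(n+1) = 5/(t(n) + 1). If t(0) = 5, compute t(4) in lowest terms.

t(1) = 5/(5 + 1) = 5/6.
t(2) = 5/(5/6 + 1) = 30/11.
t(3) = 5/(30/11 + 1) = 55/41.
t(4) = 5/(55/41 + 1) = 205/96.

205/96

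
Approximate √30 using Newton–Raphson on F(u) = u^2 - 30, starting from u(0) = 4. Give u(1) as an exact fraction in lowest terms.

23/4

F'(u) = 2u.
F(4) = -14, F'(4) = 8, so u(1) = 4 - (-14)/8 = 23/4.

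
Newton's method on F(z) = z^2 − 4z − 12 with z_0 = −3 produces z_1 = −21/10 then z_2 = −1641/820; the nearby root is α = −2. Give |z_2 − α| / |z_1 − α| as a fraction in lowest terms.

1/82

z_1 − α = −21/10 − (−2) = −21/10 + 2 = −1/10, so |z_1 − α| = 1/10.
z_2 − α = −1641/820 − (−2) = −1641/820 + 2 = −1/820, so |z_2 − α| = 1/820.
Ratio = (1/820) / (1/10) = 1/82.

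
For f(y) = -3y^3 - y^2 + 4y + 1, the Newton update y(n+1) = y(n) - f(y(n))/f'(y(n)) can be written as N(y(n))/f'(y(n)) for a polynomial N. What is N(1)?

f'(y) = -9y^2 - 2y + 4.
N(y) = y·f'(y) - f(y) = y·(-9y^2 - 2y + 4) - (-3y^3 - y^2 + 4y + 1) = -6y^3 - y^2 - 1.
N(1) = -8.

-8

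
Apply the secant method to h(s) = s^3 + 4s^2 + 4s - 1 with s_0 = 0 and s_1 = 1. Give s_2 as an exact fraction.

1/9

h(0) = -1, h(1) = 8. s_2 = 1 - 8·(1 - 0)/(8 - (-1)) = 1/9.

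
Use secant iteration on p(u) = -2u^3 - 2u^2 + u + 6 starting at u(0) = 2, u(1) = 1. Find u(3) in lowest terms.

p(2) = -16, p(1) = 3. u(2) = 1 - 3·(1 - 2)/(3 - (-16)) = 22/19.
p(1) = 3, p(22/19) = 9408/6859. u(3) = (22/19) - (9408/6859)·((22/19) - 1)/((9408/6859) - 3) = 1602/1241.

1602/1241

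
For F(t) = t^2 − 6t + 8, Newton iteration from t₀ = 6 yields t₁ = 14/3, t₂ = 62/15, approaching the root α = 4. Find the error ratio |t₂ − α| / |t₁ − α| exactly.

t₁ − α = 14/3 − 4 = 2/3, so |t₁ − α| = 2/3.
t₂ − α = 62/15 − 4 = 2/15, so |t₂ − α| = 2/15.
Ratio = (2/15) / (2/3) = 1/5.

1/5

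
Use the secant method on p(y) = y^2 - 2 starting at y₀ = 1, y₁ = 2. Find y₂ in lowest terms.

p(1) = -1, p(2) = 2. y₂ = 2 - 2·(2 - 1)/(2 - (-1)) = 4/3.

4/3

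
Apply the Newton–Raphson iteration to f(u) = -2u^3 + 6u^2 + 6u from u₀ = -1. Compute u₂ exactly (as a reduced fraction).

f'(u) = -6u^2 + 12u + 6.
f(-1) = 2, f'(-1) = -12, so u₁ = (-1) - 2/(-12) = -5/6.
f(-5/6) = 35/108, f'(-5/6) = -49/6, so u₂ = (-5/6) - (35/108)/(-49/6) = -50/63.

-50/63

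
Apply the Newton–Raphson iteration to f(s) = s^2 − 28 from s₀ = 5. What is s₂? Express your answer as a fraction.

f'(s) = 2s.
f(5) = −3, f'(5) = 10, so s₁ = 5 − (−3)/10 = 53/10.
f(53/10) = 9/100, f'(53/10) = 53/5, so s₂ = (53/10) − (9/100)/(53/5) = 5609/1060.

5609/1060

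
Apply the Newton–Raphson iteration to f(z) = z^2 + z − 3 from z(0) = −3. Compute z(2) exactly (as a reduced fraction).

f'(z) = 2z + 1.
f(−3) = 3, f'(−3) = −5, so z(1) = (−3) − 3/(−5) = −12/5.
f(−12/5) = 9/25, f'(−12/5) = −19/5, so z(2) = (−12/5) − (9/25)/(−19/5) = −219/95.

−219/95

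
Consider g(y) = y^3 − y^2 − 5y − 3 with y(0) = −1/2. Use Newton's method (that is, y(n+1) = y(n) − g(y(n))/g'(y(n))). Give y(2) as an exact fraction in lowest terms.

g'(y) = 3y^2 − 2y − 5.
g(−1/2) = −7/8, g'(−1/2) = −13/4, so y(1) = (−1/2) − (−7/8)/(−13/4) = −10/13.
g(−10/13) = −441/2197, g'(−10/13) = −285/169, so y(2) = (−10/13) − (−441/2197)/(−285/169) = −1097/1235.

−1097/1235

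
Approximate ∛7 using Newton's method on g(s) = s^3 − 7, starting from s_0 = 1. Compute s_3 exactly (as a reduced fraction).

591743/301401

g'(s) = 3s^2.
g(1) = −6, g'(1) = 3, so s_1 = 1 − (−6)/3 = 3.
g(3) = 20, g'(3) = 27, so s_2 = 3 − 20/27 = 61/27.
g(61/27) = 89200/19683, g'(61/27) = 3721/243, so s_3 = (61/27) − (89200/19683)/(3721/243) = 591743/301401.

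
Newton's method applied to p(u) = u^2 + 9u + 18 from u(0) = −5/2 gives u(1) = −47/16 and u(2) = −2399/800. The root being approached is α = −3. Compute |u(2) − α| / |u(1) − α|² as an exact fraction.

8/25

u(1) − α = −47/16 − (−3) = −47/16 + 3 = 1/16, so |u(1) − α| = 1/16.
u(2) − α = −2399/800 − (−3) = −2399/800 + 3 = 1/800, so |u(2) − α| = 1/800.
|u(1) − α|² = 1/256.
Ratio = (1/800) / (1/256) = 8/25.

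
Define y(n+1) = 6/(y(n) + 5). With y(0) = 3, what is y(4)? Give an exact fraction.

y(1) = 6/(3 + 5) = 3/4.
y(2) = 6/(3/4 + 5) = 24/23.
y(3) = 6/(24/23 + 5) = 138/139.
y(4) = 6/(138/139 + 5) = 834/833.

834/833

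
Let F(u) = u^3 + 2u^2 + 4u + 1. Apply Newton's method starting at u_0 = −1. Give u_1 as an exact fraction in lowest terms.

F'(u) = 3u^2 + 4u + 4.
F(−1) = −2, F'(−1) = 3, so u_1 = (−1) − (−2)/3 = −1/3.

−1/3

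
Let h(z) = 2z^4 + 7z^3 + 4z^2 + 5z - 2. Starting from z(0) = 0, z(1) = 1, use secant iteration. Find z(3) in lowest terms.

h(0) = -2, h(1) = 16. z(2) = 1 - 16·(1 - 0)/(16 - (-2)) = 1/9.
h(1) = 16, h(1/9) = -9088/6561. z(3) = (1/9) - (-9088/6561)·((1/9) - 1)/((-9088/6561) - 16) = 1297/7129.

1297/7129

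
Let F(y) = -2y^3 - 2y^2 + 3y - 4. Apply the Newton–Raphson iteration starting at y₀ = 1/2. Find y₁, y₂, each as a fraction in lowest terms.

F'(y) = -6y^2 - 4y + 3.
F(1/2) = -13/4, F'(1/2) = -1/2, so y₁ = (1/2) - (-13/4)/(-1/2) = -6.
F(-6) = 338, F'(-6) = -189, so y₂ = (-6) - 338/(-189) = -796/189.

y₁ = -6, y₂ = -796/189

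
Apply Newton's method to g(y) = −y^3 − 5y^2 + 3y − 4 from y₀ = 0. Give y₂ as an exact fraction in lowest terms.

g'(y) = −3y^2 − 10y + 3.
g(0) = −4, g'(0) = 3, so y₁ = 0 − (−4)/3 = 4/3.
g(4/3) = −304/27, g'(4/3) = −47/3, so y₂ = (4/3) − (−304/27)/(−47/3) = 260/423.

260/423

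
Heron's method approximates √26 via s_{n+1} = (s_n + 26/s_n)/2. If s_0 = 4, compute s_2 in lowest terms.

857/168

s_1 = (4 + 26/4)/2 = 21/4.
s_2 = (21/4 + 26/(21/4))/2 = 857/168.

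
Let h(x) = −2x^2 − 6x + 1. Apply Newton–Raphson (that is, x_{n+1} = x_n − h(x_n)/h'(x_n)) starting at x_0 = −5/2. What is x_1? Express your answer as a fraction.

−27/8

h'(x) = −4x − 6.
h(−5/2) = 7/2, h'(−5/2) = 4, so x_1 = (−5/2) − (7/2)/4 = −27/8.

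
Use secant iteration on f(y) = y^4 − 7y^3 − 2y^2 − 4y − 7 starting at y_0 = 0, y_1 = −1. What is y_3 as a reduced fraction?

−15463/18463

f(0) = −7, f(−1) = 3. y_2 = (−1) − 3·((−1) − 0)/(3 − (−7)) = −7/10.
f(−1) = 3, f(−7/10) = −25389/10000. y_3 = (−7/10) − (−25389/10000)·((−7/10) − (−1))/((−25389/10000) − 3) = −15463/18463.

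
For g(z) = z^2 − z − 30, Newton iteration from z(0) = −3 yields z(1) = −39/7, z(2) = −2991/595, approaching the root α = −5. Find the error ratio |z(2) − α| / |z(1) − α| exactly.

4/85

z(1) − α = −39/7 − (−5) = −39/7 + 5 = −4/7, so |z(1) − α| = 4/7.
z(2) − α = −2991/595 − (−5) = −2991/595 + 5 = −16/595, so |z(2) − α| = 16/595.
Ratio = (16/595) / (4/7) = 4/85.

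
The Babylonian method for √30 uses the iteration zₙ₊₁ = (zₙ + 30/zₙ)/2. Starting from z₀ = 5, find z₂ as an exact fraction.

z₁ = (5 + 30/5)/2 = 11/2.
z₂ = (11/2 + 30/(11/2))/2 = 241/44.

241/44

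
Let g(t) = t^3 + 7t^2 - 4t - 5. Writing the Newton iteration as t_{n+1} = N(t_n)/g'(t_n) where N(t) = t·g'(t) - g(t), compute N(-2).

17

g'(t) = 3t^2 + 14t - 4.
N(t) = t·g'(t) - g(t) = t·(3t^2 + 14t - 4) - (t^3 + 7t^2 - 4t - 5) = 2t^3 + 7t^2 + 5.
N(-2) = 17.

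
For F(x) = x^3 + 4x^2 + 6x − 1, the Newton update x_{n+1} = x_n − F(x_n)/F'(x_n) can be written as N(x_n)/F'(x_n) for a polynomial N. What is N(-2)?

F'(x) = 3x^2 + 8x + 6.
N(x) = x·F'(x) − F(x) = x·(3x^2 + 8x + 6) − (x^3 + 4x^2 + 6x − 1) = 2x^3 + 4x^2 + 1.
N(-2) = 1.

1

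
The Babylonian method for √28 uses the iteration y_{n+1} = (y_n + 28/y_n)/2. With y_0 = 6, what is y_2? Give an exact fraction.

y_1 = (6 + 28/6)/2 = 16/3.
y_2 = (16/3 + 28/(16/3))/2 = 127/24.

127/24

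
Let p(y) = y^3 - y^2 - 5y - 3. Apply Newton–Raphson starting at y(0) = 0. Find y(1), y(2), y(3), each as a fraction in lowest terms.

p'(y) = 3y^2 - 2y - 5.
p(0) = -3, p'(0) = -5, so y(1) = 0 - (-3)/(-5) = -3/5.
p(-3/5) = -72/125, p'(-3/5) = -68/25, so y(2) = (-3/5) - (-72/125)/(-68/25) = -69/85.
p(-69/85) = -82944/614125, p'(-69/85) = -10112/7225, so y(3) = (-69/85) - (-82944/614125)/(-10112/7225) = -6099/6715.

y(1) = -3/5, y(2) = -69/85, y(3) = -6099/6715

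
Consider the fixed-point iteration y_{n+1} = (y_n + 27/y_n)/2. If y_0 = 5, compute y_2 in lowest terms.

1351/260

y_1 = (5 + 27/5)/2 = 26/5.
y_2 = (26/5 + 27/(26/5))/2 = 1351/260.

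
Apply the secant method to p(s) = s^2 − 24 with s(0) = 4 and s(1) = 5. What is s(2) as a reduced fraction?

44/9

p(4) = −8, p(5) = 1. s(2) = 5 − 1·(5 − 4)/(1 − (−8)) = 44/9.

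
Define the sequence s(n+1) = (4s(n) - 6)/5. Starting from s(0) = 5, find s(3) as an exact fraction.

-46/125

s(1) = (4·5 - 6)/5 = 14/5.
s(2) = (4·(14/5) - 6)/5 = 26/25.
s(3) = (4·(26/25) - 6)/5 = -46/125.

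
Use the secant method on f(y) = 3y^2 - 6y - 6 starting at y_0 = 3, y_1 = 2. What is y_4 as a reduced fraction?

112/41

f(3) = 3, f(2) = -6. y_2 = 2 - (-6)·(2 - 3)/((-6) - 3) = 8/3.
f(2) = -6, f(8/3) = -2/3. y_3 = (8/3) - (-2/3)·((8/3) - 2)/((-2/3) - (-6)) = 11/4.
f(8/3) = -2/3, f(11/4) = 3/16. y_4 = (11/4) - (3/16)·((11/4) - (8/3))/((3/16) - (-2/3)) = 112/41.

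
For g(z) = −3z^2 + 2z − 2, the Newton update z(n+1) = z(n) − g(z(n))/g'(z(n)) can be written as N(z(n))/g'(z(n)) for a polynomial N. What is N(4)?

−46

g'(z) = −6z + 2.
N(z) = z·g'(z) − g(z) = z·(−6z + 2) − (−3z^2 + 2z − 2) = −3z^2 + 2.
N(4) = −46.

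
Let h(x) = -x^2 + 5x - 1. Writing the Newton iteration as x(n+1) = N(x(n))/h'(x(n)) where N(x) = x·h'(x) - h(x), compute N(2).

-3

h'(x) = -2x + 5.
N(x) = x·h'(x) - h(x) = x·(-2x + 5) - (-x^2 + 5x - 1) = -x^2 + 1.
N(2) = -3.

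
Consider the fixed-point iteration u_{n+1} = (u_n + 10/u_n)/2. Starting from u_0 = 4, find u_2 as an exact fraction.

u_1 = (4 + 10/4)/2 = 13/4.
u_2 = (13/4 + 10/(13/4))/2 = 329/104.

329/104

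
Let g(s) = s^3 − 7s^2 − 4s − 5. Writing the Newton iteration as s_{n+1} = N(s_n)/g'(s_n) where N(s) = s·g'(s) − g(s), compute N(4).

g'(s) = 3s^2 − 14s − 4.
N(s) = s·g'(s) − g(s) = s·(3s^2 − 14s − 4) − (s^3 − 7s^2 − 4s − 5) = 2s^3 − 7s^2 + 5.
N(4) = 21.

21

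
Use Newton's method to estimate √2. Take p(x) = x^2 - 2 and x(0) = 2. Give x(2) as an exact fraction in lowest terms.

p'(x) = 2x.
p(2) = 2, p'(2) = 4, so x(1) = 2 - 2/4 = 3/2.
p(3/2) = 1/4, p'(3/2) = 3, so x(2) = (3/2) - (1/4)/3 = 17/12.

17/12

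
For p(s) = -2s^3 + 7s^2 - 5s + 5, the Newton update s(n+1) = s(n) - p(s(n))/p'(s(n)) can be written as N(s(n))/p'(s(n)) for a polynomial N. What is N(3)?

p'(s) = -6s^2 + 14s - 5.
N(s) = s·p'(s) - p(s) = s·(-6s^2 + 14s - 5) - (-2s^3 + 7s^2 - 5s + 5) = -4s^3 + 7s^2 - 5.
N(3) = -50.

-50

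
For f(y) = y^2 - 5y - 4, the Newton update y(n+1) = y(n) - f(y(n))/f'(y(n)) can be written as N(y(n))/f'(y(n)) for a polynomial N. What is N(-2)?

f'(y) = 2y - 5.
N(y) = y·f'(y) - f(y) = y·(2y - 5) - (y^2 - 5y - 4) = y^2 + 4.
N(-2) = 8.

8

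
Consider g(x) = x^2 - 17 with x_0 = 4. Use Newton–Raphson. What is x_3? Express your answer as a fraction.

g'(x) = 2x.
g(4) = -1, g'(4) = 8, so x_1 = 4 - (-1)/8 = 33/8.
g(33/8) = 1/64, g'(33/8) = 33/4, so x_2 = (33/8) - (1/64)/(33/4) = 2177/528.
g(2177/528) = 1/278784, g'(2177/528) = 2177/264, so x_3 = (2177/528) - (1/278784)/(2177/264) = 9478657/2298912.

9478657/2298912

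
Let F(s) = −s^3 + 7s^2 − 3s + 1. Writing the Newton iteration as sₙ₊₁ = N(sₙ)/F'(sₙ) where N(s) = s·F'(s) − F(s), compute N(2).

F'(s) = −3s^2 + 14s − 3.
N(s) = s·F'(s) − F(s) = s·(−3s^2 + 14s − 3) − (−s^3 + 7s^2 − 3s + 1) = −2s^3 + 7s^2 − 1.
N(2) = 11.

11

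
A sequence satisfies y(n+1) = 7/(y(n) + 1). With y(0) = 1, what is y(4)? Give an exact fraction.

161/86

y(1) = 7/(1 + 1) = 7/2.
y(2) = 7/(7/2 + 1) = 14/9.
y(3) = 7/(14/9 + 1) = 63/23.
y(4) = 7/(63/23 + 1) = 161/86.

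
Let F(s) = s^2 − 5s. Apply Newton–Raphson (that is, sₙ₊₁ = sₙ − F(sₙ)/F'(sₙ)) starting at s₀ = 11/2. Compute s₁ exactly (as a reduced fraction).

121/24

F'(s) = 2s − 5.
F(11/2) = 11/4, F'(11/2) = 6, so s₁ = (11/2) − (11/4)/6 = 121/24.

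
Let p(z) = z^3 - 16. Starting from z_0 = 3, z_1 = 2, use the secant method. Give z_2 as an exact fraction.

p(3) = 11, p(2) = -8. z_2 = 2 - (-8)·(2 - 3)/((-8) - 11) = 46/19.

46/19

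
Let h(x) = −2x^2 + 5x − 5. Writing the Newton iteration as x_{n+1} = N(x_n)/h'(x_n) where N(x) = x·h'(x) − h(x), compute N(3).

−13

h'(x) = −4x + 5.
N(x) = x·h'(x) − h(x) = x·(−4x + 5) − (−2x^2 + 5x − 5) = −2x^2 + 5.
N(3) = −13.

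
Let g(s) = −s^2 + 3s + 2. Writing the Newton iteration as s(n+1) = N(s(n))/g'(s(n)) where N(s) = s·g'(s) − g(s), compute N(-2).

g'(s) = −2s + 3.
N(s) = s·g'(s) − g(s) = s·(−2s + 3) − (−s^2 + 3s + 2) = −s^2 − 2.
N(-2) = −6.

−6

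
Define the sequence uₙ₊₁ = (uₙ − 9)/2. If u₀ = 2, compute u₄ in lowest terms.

u₁ = (2 − 9)/2 = −7/2.
u₂ = ((−7/2) − 9)/2 = −25/4.
u₃ = ((−25/4) − 9)/2 = −61/8.
u₄ = ((−61/8) − 9)/2 = −133/16.

−133/16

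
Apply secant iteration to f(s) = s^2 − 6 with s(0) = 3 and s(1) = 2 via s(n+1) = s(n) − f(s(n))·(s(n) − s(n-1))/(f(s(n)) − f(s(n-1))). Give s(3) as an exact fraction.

f(3) = 3, f(2) = −2. s(2) = 2 − (−2)·(2 − 3)/((−2) − 3) = 12/5.
f(2) = −2, f(12/5) = −6/25. s(3) = (12/5) − (−6/25)·((12/5) − 2)/((−6/25) − (−2)) = 27/11.

27/11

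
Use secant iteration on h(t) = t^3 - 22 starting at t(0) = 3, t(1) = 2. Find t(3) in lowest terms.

8651/3062

h(3) = 5, h(2) = -14. t(2) = 2 - (-14)·(2 - 3)/((-14) - 5) = 52/19.
h(2) = -14, h(52/19) = -10290/6859. t(3) = (52/19) - (-10290/6859)·((52/19) - 2)/((-10290/6859) - (-14)) = 8651/3062.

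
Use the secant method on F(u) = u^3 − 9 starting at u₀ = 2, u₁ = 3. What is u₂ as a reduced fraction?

F(2) = −1, F(3) = 18. u₂ = 3 − 18·(3 − 2)/(18 − (−1)) = 39/19.

39/19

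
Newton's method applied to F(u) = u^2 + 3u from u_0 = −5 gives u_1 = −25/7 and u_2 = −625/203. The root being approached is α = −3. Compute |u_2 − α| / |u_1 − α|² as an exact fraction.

7/29

u_1 − α = −25/7 − (−3) = −25/7 + 3 = −4/7, so |u_1 − α| = 4/7.
u_2 − α = −625/203 − (−3) = −625/203 + 3 = −16/203, so |u_2 − α| = 16/203.
|u_1 − α|² = 16/49.
Ratio = (16/203) / (16/49) = 7/29.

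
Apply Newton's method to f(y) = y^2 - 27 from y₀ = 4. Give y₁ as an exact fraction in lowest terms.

43/8

f'(y) = 2y.
f(4) = -11, f'(4) = 8, so y₁ = 4 - (-11)/8 = 43/8.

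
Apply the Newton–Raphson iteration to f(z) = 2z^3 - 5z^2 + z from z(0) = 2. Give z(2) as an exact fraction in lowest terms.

3312/1445

f'(z) = 6z^2 - 10z + 1.
f(2) = -2, f'(2) = 5, so z(1) = 2 - (-2)/5 = 12/5.
f(12/5) = 156/125, f'(12/5) = 289/25, so z(2) = (12/5) - (156/125)/(289/25) = 3312/1445.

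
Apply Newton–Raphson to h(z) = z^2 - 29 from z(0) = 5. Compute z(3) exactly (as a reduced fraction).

h'(z) = 2z.
h(5) = -4, h'(5) = 10, so z(1) = 5 - (-4)/10 = 27/5.
h(27/5) = 4/25, h'(27/5) = 54/5, so z(2) = (27/5) - (4/25)/(54/5) = 727/135.
h(727/135) = 4/18225, h'(727/135) = 1454/135, so z(3) = (727/135) - (4/18225)/(1454/135) = 528527/98145.

528527/98145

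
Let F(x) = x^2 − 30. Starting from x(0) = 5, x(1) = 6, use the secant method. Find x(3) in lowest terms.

115/21

F(5) = −5, F(6) = 6. x(2) = 6 − 6·(6 − 5)/(6 − (−5)) = 60/11.
F(6) = 6, F(60/11) = −30/121. x(3) = (60/11) − (−30/121)·((60/11) − 6)/((−30/121) − 6) = 115/21.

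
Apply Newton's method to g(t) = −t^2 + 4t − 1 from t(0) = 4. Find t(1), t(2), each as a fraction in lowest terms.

t(1) = 15/4, t(2) = 209/56

g'(t) = −2t + 4.
g(4) = −1, g'(4) = −4, so t(1) = 4 − (−1)/(−4) = 15/4.
g(15/4) = −1/16, g'(15/4) = −7/2, so t(2) = (15/4) − (−1/16)/(−7/2) = 209/56.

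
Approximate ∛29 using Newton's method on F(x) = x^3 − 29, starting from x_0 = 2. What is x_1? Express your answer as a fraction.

F'(x) = 3x^2.
F(2) = −21, F'(2) = 12, so x_1 = 2 − (−21)/12 = 15/4.

15/4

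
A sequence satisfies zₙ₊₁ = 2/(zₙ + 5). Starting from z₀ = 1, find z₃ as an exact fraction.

z₁ = 2/(1 + 5) = 1/3.
z₂ = 2/(1/3 + 5) = 3/8.
z₃ = 2/(3/8 + 5) = 16/43.

16/43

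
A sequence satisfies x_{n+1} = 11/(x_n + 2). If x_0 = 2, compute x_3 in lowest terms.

209/82

x_1 = 11/(2 + 2) = 11/4.
x_2 = 11/(11/4 + 2) = 44/19.
x_3 = 11/(44/19 + 2) = 209/82.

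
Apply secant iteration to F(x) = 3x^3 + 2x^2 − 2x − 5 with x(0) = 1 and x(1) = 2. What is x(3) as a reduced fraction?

18299/16337

F(1) = −2, F(2) = 23. x(2) = 2 − 23·(2 − 1)/(23 − (−2)) = 27/25.
F(2) = 23, F(27/25) = −16376/15625. x(3) = (27/25) − (−16376/15625)·((27/25) − 2)/((−16376/15625) − 23) = 18299/16337.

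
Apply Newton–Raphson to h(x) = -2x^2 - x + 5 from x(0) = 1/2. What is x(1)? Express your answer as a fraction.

11/6

h'(x) = -4x - 1.
h(1/2) = 4, h'(1/2) = -3, so x(1) = (1/2) - 4/(-3) = 11/6.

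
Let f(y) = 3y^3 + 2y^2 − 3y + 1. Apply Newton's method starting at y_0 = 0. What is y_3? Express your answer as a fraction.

f'(y) = 9y^2 + 4y − 3.
f(0) = 1, f'(0) = −3, so y_1 = 0 − 1/(−3) = 1/3.
f(1/3) = 1/3, f'(1/3) = −2/3, so y_2 = (1/3) − (1/3)/(−2/3) = 5/6.
f(5/6) = 13/8, f'(5/6) = 79/12, so y_3 = (5/6) − (13/8)/(79/12) = 139/237.

139/237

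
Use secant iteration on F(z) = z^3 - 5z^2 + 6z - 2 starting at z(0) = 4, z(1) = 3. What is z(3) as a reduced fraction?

F(4) = 6, F(3) = -2. z(2) = 3 - (-2)·(3 - 4)/((-2) - 6) = 13/4.
F(3) = -2, F(13/4) = -63/64. z(3) = (13/4) - (-63/64)·((13/4) - 3)/((-63/64) - (-2)) = 227/65.

227/65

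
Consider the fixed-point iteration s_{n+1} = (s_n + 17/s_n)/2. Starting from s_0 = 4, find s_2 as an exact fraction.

s_1 = (4 + 17/4)/2 = 33/8.
s_2 = (33/8 + 17/(33/8))/2 = 2177/528.

2177/528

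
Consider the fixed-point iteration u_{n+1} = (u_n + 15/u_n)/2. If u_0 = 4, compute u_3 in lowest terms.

u_1 = (4 + 15/4)/2 = 31/8.
u_2 = (31/8 + 15/(31/8))/2 = 1921/496.
u_3 = (1921/496 + 15/(1921/496))/2 = 7380481/1905632.

7380481/1905632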